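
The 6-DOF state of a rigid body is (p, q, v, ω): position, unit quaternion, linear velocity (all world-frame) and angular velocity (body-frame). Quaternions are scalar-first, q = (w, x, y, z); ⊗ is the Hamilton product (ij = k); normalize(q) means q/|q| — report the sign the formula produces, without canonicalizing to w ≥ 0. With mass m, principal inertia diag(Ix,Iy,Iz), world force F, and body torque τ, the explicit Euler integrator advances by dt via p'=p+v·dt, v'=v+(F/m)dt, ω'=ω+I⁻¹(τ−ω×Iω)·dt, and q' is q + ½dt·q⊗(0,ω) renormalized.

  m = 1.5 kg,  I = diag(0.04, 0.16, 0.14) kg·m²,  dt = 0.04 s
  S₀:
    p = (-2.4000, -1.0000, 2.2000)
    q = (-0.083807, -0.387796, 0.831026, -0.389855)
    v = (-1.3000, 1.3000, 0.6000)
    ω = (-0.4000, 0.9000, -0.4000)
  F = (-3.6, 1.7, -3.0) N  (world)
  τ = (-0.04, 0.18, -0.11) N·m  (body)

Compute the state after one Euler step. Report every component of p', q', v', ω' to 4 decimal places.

p' = (-2.4520, -0.9480, 2.2240)
q' = (-0.1050, -0.3867, 0.8293, -0.3894)
v' = (-1.3960, 1.3453, 0.5200)
ω' = (-0.4472, 0.9490, -0.4191)

angular accel α = (-1.1800, 1.2250, -0.4771)
new body rate ω' = (-0.4472, 0.9490, -0.4191)
Hamilton product q⊗(0,ω) = (-1.0589838, 0.0519819, -0.0746027, 0.0169168)
q + ½dt·q⊗(0,ω), renormalized = (-0.1050, -0.3867, 0.8293, -0.3894)
p' = p + v·dt = (-2.4520, -0.9480, 2.2240)
v + (F/m)dt = (-1.3960, 1.3453, 0.5200)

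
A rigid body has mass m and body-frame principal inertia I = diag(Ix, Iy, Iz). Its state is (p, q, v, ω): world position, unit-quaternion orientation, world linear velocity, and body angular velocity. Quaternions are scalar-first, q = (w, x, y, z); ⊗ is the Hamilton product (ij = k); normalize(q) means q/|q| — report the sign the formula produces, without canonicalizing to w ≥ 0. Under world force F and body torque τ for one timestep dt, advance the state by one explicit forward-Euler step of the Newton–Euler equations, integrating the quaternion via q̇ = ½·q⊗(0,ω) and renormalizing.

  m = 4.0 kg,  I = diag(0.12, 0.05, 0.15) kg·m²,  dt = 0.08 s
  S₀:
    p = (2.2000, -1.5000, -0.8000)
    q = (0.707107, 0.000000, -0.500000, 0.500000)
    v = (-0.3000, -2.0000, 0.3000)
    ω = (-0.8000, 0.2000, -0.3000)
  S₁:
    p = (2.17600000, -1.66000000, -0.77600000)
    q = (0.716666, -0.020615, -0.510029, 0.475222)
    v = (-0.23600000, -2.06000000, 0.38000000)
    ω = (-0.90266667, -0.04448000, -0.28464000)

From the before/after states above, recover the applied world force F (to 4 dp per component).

Δv = v₁−v₀ = (0.06400000, -0.06000000, 0.08000000)
m·(v₁−v₀)/dt = (3.2000, -3.0000, 4.0000)

F = (3.2000, -3.0000, 4.0000)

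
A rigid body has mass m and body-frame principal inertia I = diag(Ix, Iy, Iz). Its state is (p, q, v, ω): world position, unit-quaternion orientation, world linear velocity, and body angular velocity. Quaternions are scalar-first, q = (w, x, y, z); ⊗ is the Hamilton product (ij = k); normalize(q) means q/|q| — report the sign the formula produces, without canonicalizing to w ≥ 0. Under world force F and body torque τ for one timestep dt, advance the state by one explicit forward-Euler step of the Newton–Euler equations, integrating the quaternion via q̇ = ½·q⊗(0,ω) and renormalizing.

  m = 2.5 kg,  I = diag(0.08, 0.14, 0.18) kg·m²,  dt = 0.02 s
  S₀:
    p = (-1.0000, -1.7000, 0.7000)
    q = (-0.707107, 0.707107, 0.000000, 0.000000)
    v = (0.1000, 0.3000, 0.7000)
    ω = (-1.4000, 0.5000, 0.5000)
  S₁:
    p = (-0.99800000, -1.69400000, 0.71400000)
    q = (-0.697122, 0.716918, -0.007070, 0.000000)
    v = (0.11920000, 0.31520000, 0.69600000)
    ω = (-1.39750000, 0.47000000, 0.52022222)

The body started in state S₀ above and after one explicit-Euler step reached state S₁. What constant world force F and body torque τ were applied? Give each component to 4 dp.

Δω = ω₁−ω₀ = (0.00250000, -0.03000000, 0.02022222)
gyro term ω₀×Iω₀ = (0.0100, 0.0700, -0.0420)
I·α + gyro = (0.0200, -0.1400, 0.1400)
Δv = v₁−v₀ = (0.01920000, 0.01520000, -0.00400000)
F = m·Δv/dt = (2.4000, 1.9000, -0.5000)

F = (2.4000, 1.9000, -0.5000)
τ = (0.0200, -0.1400, 0.1400)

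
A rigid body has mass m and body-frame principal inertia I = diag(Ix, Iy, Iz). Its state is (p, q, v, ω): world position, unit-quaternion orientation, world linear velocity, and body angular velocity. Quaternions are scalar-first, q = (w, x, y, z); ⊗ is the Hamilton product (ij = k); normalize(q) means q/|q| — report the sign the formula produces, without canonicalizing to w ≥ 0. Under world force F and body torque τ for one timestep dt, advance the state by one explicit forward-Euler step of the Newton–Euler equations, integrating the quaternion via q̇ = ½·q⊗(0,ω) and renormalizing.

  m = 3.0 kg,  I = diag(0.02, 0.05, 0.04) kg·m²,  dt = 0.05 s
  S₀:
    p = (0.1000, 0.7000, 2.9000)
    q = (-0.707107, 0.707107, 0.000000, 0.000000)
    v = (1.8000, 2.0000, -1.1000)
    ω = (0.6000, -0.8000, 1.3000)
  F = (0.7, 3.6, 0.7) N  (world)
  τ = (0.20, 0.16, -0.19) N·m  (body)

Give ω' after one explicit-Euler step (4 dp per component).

ω×(Iω) gyroscopic = (0.0104, -0.0156, -0.0144)
angular accel α = (9.4800, 3.5120, -4.3900)
new body rate ω' = (1.0740, -0.6244, 1.0805)

ω' = (1.0740, -0.6244, 1.0805)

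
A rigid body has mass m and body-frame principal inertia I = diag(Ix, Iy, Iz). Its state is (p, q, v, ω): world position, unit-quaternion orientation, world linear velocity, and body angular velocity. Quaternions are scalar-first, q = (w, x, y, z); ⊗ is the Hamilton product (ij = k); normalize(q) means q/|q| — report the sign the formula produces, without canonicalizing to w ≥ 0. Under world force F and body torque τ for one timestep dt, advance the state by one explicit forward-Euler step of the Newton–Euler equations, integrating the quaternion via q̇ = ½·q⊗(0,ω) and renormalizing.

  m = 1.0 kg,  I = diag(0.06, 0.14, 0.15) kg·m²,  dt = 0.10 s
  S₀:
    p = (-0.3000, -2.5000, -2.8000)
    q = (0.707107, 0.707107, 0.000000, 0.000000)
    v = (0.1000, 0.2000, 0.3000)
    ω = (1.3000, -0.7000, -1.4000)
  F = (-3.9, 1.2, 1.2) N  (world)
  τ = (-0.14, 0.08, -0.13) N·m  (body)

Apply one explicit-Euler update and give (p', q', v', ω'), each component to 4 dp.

ω×(Iω) gyroscopic = (0.0098, 0.1638, -0.0728)
angular accel α = (-2.4967, -0.5986, -0.3813)
new body rate ω' = (1.0503, -0.7599, -1.4381)
q⊗(0,ω) = (-0.9192391, 0.9192391, 0.4949749, -1.4849247)
q + ½dt·q⊗(0,ω), renormalized = (0.6577, 0.7492, 0.0246, -0.0739)
p' = p + v·dt = (-0.2900, -2.4800, -2.7700)
new velocity v' = (-0.2900, 0.3200, 0.4200)

p' = (-0.2900, -2.4800, -2.7700)
q' = (0.6577, 0.7492, 0.0246, -0.0739)
v' = (-0.2900, 0.3200, 0.4200)
ω' = (1.0503, -0.7599, -1.4381)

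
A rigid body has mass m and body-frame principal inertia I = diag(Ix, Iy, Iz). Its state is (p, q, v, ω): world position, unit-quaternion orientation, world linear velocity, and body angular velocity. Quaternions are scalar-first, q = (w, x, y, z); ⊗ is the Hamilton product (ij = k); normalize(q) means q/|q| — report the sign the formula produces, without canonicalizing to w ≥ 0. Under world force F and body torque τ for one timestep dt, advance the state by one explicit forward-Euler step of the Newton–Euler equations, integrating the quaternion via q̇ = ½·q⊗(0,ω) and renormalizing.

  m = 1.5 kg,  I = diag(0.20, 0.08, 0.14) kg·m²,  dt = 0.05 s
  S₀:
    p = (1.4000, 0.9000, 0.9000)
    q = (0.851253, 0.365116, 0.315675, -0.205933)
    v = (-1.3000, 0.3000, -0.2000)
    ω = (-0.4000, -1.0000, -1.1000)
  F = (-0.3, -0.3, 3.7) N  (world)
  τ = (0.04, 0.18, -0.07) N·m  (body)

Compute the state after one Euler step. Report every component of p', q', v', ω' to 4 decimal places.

ω×(Iω) gyroscopic = (0.0660, 0.0264, -0.0480)
angular accel α = (-0.1300, 1.9200, -0.1571)
new body rate ω' = (-0.4065, -0.9040, -1.1079)
Hamilton product q⊗(0,ω) = (0.2351951, -0.8936767, -0.3672522, -1.1752243)
q + ½dt·q⊗(0,ω), renormalized = (0.8565, 0.3425, 0.3063, -0.2351)
p + v·dt = (1.3350, 0.9150, 0.8900)
v + (F/m)dt = (-1.3100, 0.2900, -0.0767)

p' = (1.3350, 0.9150, 0.8900)
q' = (0.8565, 0.3425, 0.3063, -0.2351)
v' = (-1.3100, 0.2900, -0.0767)
ω' = (-0.4065, -0.9040, -1.1079)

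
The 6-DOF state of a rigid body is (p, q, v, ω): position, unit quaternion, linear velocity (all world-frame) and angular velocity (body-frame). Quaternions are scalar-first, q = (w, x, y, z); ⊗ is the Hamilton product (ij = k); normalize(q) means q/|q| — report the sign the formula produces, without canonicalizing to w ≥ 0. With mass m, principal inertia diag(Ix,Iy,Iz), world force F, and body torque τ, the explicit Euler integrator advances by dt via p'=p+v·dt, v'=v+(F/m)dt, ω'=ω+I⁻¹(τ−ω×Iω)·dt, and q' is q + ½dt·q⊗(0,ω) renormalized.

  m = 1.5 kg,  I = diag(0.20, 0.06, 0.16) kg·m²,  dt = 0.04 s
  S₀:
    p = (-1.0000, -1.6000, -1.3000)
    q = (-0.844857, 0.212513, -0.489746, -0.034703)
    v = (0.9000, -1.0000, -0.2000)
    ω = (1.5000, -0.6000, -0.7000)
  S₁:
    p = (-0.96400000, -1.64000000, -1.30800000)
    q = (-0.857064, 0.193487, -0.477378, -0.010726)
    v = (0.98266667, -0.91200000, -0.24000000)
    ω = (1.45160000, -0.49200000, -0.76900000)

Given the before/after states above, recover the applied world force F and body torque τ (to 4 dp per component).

F = (3.1000, 3.3000, -1.5000)
τ = (-0.2000, 0.1200, -0.1500)

Δv = v₁−v₀ = (0.08266667, 0.08800000, -0.04000000)
m·(v₁−v₀)/dt = (3.1000, 3.3000, -1.5000)
Δω = ω₁−ω₀ = (-0.04840000, 0.10800000, -0.06900000)
precession coupling = (0.0420, -0.0420, 0.1260)
applied torque τ = (-0.2000, 0.1200, -0.1500)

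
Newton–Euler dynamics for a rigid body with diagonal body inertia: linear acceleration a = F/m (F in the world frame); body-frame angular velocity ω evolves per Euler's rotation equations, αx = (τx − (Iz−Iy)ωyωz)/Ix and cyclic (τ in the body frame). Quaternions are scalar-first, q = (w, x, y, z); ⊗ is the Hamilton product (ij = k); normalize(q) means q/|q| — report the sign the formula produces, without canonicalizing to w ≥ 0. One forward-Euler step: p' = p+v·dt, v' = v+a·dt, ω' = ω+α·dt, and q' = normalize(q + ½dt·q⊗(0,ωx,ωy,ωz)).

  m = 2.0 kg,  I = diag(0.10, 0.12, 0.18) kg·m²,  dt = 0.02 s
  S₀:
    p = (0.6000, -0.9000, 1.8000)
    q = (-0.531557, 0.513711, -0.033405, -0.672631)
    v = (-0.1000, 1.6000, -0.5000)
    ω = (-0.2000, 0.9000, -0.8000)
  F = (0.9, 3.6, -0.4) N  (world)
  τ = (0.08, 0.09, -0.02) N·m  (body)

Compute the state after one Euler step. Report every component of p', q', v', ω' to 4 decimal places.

(τ − ω×Iω)/I = (1.2320, 0.8567, -0.0911)
new body rate ω' = (-0.1754, 0.9171, -0.8018)
q⊗(0,ω) = (-0.4052981, 0.7384033, 0.0670937, 0.8809045)
q + ½dt·q⊗(0,ω), renormalized = (-0.5356, 0.5211, -0.0327, -0.6638)
new position p' = (0.5980, -0.8680, 1.7900)
new velocity v' = (-0.0910, 1.6360, -0.5040)

p' = (0.5980, -0.8680, 1.7900)
q' = (-0.5356, 0.5211, -0.0327, -0.6638)
v' = (-0.0910, 1.6360, -0.5040)
ω' = (-0.1754, 0.9171, -0.8018)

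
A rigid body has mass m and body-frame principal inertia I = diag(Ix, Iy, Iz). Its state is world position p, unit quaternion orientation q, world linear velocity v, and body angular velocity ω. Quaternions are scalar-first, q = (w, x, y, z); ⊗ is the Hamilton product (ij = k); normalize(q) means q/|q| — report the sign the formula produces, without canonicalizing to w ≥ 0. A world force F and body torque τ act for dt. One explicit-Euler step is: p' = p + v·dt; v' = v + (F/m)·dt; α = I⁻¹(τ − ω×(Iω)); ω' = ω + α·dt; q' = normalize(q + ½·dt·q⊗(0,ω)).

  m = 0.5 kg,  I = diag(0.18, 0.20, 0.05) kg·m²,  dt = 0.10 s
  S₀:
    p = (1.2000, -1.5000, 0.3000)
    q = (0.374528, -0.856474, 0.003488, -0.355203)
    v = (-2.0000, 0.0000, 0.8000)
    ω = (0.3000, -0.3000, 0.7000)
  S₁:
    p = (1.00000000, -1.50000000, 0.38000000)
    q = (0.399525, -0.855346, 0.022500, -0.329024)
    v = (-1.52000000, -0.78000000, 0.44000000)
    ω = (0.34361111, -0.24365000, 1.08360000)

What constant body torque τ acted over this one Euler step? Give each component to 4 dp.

ω₁ − ω₀ = (0.04361111, 0.05635000, 0.38360000)
τ = I·(Δω/dt) + ω₀×(Iω₀) = (0.1100, 0.1400, 0.1900)

τ = (0.1100, 0.1400, 0.1900)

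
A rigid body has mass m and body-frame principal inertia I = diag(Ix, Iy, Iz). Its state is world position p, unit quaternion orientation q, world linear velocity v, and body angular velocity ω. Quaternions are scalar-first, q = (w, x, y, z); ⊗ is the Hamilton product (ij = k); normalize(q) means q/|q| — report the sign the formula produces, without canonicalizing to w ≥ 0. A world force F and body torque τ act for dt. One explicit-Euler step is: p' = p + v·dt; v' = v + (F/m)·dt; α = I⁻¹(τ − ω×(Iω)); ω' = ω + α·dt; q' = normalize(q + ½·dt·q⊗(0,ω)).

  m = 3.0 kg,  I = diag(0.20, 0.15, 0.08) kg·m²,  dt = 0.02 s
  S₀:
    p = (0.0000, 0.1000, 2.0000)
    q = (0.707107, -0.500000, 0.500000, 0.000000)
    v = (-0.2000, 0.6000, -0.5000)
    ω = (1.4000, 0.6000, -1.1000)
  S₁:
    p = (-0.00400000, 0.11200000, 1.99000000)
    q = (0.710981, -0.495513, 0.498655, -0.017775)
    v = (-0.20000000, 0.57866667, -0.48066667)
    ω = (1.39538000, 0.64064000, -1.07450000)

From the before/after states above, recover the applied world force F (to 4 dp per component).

v₁ − v₀ = (0.00000000, -0.02133333, 0.01933333)
F = m·Δv/dt = (0.0000, -3.2000, 2.9000)

F = (0.0000, -3.2000, 2.9000)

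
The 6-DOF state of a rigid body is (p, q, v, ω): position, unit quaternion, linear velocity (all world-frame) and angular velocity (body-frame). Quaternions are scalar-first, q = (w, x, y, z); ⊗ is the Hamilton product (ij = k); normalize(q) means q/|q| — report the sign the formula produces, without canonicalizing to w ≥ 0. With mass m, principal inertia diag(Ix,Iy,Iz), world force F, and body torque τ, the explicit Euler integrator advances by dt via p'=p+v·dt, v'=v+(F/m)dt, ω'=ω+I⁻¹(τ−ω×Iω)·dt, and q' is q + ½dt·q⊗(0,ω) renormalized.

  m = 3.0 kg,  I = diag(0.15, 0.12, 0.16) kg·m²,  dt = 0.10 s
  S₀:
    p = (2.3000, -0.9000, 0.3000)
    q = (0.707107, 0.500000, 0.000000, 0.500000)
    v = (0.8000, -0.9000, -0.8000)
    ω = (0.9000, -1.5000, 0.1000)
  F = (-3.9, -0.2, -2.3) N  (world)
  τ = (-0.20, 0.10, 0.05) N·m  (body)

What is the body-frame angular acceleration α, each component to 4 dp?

ω×(Iω) gyroscopic = (-0.0060, -0.0009, 0.0405)
(τ − ω×Iω)/I = (-1.2933, 0.8408, 0.0594)

α = (-1.2933, 0.8408, 0.0594)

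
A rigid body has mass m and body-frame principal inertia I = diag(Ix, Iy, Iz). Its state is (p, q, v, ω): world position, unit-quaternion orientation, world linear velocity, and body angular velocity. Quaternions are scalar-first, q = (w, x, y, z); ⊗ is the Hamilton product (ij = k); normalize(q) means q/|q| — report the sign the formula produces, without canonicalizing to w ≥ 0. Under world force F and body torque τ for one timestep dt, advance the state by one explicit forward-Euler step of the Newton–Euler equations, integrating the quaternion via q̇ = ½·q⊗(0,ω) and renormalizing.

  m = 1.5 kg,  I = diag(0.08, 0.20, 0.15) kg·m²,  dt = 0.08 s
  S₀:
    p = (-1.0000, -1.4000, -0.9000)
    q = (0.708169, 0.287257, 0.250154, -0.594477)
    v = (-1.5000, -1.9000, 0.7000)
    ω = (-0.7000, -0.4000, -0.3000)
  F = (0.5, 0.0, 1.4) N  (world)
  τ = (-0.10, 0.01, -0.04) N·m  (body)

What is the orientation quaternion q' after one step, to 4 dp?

q⊗(0,ω) = (0.1227984, -0.8085553, 0.2190434, -0.1522457)
q + ½dt·q⊗(0,ω), renormalized = (0.7127, 0.2548, 0.2588, -0.6002)

q' = (0.7127, 0.2548, 0.2588, -0.6002)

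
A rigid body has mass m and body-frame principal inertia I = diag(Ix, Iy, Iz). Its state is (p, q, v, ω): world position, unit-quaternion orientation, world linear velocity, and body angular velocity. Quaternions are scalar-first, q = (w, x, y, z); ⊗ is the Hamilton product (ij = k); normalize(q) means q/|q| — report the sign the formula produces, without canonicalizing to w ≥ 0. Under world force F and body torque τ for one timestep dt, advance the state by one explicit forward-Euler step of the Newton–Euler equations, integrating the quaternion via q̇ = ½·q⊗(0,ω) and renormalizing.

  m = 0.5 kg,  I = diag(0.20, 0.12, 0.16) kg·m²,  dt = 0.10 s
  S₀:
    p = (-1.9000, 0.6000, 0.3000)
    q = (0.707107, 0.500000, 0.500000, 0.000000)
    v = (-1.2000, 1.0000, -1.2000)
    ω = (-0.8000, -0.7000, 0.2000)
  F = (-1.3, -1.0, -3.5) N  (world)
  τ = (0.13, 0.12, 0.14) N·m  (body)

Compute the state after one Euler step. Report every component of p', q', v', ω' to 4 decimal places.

p' = (-2.0200, 0.7000, 0.1800)
q' = (0.7435, 0.4760, 0.4696, 0.0096)
v' = (-1.4600, 0.8000, -1.9000)
ω' = (-0.7322, -0.5947, 0.3155)

a = F/m = (-2.6000, -2.0000, -7.0000)
p + v·dt = (-2.0200, 0.7000, 0.1800)
new velocity v' = (-1.4600, 0.8000, -1.9000)
precession coupling ω×(Iω) = (-0.0056, -0.0064, -0.0448)
(τ − ω×Iω)/I = (0.6780, 1.0533, 1.1550)
ω + α·dt = (-0.7322, -0.5947, 0.3155)
q⊗(0,ω) = (0.7500000, -0.4656856, -0.5949749, 0.1914214)
q + ½dt·q⊗(0,ω), renormalized = (0.7435, 0.4760, 0.4696, 0.0096)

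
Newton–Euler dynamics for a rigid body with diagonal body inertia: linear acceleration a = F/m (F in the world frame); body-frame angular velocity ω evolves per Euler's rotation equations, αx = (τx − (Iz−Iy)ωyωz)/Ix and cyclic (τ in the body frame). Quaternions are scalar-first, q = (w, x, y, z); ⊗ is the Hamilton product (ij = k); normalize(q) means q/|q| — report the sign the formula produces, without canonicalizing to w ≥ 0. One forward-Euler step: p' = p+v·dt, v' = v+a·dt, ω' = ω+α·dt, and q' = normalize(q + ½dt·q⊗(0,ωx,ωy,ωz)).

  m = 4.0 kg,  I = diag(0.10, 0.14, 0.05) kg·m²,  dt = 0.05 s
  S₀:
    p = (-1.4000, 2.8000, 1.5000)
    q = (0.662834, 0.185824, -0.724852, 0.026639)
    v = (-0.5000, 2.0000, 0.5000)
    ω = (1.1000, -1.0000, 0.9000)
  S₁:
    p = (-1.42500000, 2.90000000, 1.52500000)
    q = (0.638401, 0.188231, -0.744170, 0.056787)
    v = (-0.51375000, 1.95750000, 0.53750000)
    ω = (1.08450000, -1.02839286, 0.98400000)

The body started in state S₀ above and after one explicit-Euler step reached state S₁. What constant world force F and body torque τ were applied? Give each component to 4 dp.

F = (-1.1000, -3.4000, 3.0000)
τ = (0.0500, -0.0300, 0.0400)

velocity change Δv = (-0.01375000, -0.04250000, 0.03750000)
applied force F = (-1.1000, -3.4000, 3.0000)
rate change Δω = (-0.01550000, -0.02839286, 0.08400000)
precession coupling = (0.0810, 0.0495, -0.0440)
τ = I·(Δω/dt) + ω₀×(Iω₀) = (0.0500, -0.0300, 0.0400)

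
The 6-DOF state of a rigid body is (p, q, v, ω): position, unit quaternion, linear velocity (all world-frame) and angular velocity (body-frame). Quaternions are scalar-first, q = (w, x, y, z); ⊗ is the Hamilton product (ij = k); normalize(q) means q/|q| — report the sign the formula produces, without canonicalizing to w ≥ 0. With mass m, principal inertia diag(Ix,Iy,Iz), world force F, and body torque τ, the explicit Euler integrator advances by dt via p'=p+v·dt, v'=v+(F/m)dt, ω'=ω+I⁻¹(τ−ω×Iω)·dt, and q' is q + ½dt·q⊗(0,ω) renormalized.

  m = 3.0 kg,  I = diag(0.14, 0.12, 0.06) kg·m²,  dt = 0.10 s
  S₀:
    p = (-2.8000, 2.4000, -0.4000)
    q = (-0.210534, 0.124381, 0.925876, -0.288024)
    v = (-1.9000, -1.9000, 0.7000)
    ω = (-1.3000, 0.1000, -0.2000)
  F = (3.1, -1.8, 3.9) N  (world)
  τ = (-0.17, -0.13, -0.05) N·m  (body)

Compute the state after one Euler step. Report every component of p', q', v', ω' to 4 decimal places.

p' = (-2.9900, 2.2100, -0.3300)
q' = (-0.2095, 0.1300, 0.9427, -0.2246)
v' = (-1.7967, -1.9600, 0.8300)
ω' = (-1.4223, -0.0257, -0.2877)

gyro term ω×Iω = (0.0012, 0.0208, 0.0026)
α = I⁻¹(τ − ω×Iω) = (-1.2229, -1.2567, -0.8767)
ω' = ω + α·dt = (-1.4223, -0.0257, -0.2877)
2q̇ = q⊗(0,ω) = (0.0115029, 0.1173214, 0.3782540, 1.2581837)
q + ½dt·q⊗(0,ω), renormalized = (-0.2095, 0.1300, 0.9427, -0.2246)
a = F/m = (1.0333, -0.6000, 1.3000)
p' = p + v·dt = (-2.9900, 2.2100, -0.3300)
v' = v + a·dt = (-1.7967, -1.9600, 0.8300)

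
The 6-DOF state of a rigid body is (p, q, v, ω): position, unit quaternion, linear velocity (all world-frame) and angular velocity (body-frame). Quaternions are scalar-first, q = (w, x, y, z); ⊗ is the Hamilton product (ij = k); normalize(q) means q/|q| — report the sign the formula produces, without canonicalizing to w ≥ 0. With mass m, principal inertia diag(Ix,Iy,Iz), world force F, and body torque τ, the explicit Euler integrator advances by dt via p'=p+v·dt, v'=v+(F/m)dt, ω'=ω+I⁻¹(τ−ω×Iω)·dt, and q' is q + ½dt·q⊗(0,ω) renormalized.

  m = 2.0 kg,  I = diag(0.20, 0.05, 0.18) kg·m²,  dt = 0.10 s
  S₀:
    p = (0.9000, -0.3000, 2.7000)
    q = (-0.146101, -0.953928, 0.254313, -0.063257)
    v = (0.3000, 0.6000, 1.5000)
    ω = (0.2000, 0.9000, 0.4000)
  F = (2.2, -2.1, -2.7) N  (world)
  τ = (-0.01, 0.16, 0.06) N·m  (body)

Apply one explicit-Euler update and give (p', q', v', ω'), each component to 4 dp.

linear accel F/m = (1.1000, -1.0500, -1.3500)
p' = p + v·dt = (0.9300, -0.2400, 2.8500)
v' = v + a·dt = (0.4100, 0.4950, 1.3650)
precession coupling ω×(Iω) = (0.0468, 0.0016, -0.0270)
angular accel α = (-0.2840, 3.1680, 0.4833)
ω + α·dt = (0.1716, 1.2168, 0.4483)
Hamilton product q⊗(0,ω) = (-0.0127933, 0.1294363, 0.2374289, -0.9678382)
updated quaternion q' = (-0.1466, -0.9463, 0.2658, -0.1115)

p' = (0.9300, -0.2400, 2.8500)
q' = (-0.1466, -0.9463, 0.2658, -0.1115)
v' = (0.4100, 0.4950, 1.3650)
ω' = (0.1716, 1.2168, 0.4483)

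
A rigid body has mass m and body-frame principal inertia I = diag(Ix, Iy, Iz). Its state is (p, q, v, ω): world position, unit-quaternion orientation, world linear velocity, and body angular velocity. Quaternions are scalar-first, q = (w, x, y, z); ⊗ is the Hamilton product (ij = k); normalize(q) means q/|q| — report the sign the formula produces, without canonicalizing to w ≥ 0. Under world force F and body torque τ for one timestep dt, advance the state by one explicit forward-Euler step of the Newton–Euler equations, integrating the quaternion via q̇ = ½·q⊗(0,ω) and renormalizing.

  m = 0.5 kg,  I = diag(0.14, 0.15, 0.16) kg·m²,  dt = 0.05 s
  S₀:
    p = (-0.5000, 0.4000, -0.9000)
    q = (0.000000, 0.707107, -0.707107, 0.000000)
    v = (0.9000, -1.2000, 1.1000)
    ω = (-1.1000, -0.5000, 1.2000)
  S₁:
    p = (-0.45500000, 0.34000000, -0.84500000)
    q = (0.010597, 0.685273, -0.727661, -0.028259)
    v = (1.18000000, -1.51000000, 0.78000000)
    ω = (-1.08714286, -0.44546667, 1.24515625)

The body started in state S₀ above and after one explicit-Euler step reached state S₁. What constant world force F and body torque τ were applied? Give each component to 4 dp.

Δv = v₁−v₀ = (0.28000000, -0.31000000, -0.32000000)
F = m·Δv/dt = (2.8000, -3.1000, -3.2000)
rate change Δω = (0.01285714, 0.05453333, 0.04515625)
precession coupling = (-0.0060, 0.0264, 0.0055)
I·α + gyro = (0.0300, 0.1900, 0.1500)

F = (2.8000, -3.1000, -3.2000)
τ = (0.0300, 0.1900, 0.1500)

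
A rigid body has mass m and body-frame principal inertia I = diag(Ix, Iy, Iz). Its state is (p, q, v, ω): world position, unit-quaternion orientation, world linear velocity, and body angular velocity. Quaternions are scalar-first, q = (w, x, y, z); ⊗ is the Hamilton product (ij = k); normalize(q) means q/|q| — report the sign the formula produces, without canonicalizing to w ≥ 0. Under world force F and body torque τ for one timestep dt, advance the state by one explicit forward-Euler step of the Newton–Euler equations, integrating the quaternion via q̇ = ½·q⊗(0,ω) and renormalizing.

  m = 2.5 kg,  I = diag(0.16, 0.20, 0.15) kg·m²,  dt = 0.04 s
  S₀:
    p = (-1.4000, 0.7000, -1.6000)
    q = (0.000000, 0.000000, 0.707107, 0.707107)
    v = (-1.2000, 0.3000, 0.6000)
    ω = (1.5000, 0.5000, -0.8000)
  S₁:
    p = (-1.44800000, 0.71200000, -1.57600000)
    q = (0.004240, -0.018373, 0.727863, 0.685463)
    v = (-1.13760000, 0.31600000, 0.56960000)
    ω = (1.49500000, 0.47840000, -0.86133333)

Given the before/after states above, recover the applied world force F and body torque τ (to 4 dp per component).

velocity change Δv = (0.06240000, 0.01600000, -0.03040000)
m·(v₁−v₀)/dt = (3.9000, 1.0000, -1.9000)
ω₁ − ω₀ = (-0.00500000, -0.02160000, -0.06133333)
precession coupling = (0.0200, -0.0120, 0.0300)
applied torque τ = (0.0000, -0.1200, -0.2000)

F = (3.9000, 1.0000, -1.9000)
τ = (0.0000, -0.1200, -0.2000)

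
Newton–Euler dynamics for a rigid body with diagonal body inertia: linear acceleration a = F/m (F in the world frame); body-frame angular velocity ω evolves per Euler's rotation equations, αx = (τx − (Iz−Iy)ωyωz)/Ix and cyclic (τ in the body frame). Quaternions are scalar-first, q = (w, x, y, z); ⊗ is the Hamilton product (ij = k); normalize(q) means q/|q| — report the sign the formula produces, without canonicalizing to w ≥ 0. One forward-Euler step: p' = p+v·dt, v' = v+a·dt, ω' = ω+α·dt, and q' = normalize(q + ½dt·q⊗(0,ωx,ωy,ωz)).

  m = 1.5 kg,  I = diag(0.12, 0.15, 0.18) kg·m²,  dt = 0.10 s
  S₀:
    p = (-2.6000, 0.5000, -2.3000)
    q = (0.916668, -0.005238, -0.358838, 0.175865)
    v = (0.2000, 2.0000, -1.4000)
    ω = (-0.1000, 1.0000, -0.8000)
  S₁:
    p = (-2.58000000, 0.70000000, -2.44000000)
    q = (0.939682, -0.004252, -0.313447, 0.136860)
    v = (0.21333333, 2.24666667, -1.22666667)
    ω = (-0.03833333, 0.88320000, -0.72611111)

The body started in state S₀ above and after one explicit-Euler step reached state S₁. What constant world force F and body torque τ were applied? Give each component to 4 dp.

F = (0.2000, 3.7000, 2.6000)
τ = (0.0500, -0.1800, 0.1300)

ω₁ − ω₀ = (0.06166667, -0.11680000, 0.07388889)
gyro term ω₀×Iω₀ = (-0.0240, -0.0048, -0.0030)
τ = I·(Δω/dt) + ω₀×(Iω₀) = (0.0500, -0.1800, 0.1300)
v₁ − v₀ = (0.01333333, 0.24666667, 0.17333333)
m·(v₁−v₀)/dt = (0.2000, 3.7000, 2.6000)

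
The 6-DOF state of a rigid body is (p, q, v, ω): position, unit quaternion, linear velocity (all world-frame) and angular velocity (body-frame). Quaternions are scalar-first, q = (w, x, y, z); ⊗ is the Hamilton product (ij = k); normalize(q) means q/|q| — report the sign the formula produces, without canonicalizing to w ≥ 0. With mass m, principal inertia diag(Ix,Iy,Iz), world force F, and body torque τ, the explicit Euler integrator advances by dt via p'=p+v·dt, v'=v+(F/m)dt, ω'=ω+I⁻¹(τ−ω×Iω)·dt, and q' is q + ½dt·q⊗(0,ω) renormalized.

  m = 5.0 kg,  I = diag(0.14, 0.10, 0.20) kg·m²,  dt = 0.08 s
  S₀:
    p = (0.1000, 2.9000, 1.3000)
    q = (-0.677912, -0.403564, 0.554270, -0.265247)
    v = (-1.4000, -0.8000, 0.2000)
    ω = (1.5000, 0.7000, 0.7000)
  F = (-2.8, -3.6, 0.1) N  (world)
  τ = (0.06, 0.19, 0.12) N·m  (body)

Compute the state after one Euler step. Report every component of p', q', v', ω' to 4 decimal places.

p' = (-0.0120, 2.8360, 1.3160)
q' = (-0.6601, -0.4202, 0.5293, -0.3279)
v' = (-1.4448, -0.8576, 0.2016)
ω' = (1.5063, 0.9024, 0.7648)

a = (-0.5600, -0.7200, 0.0200)
p + v·dt = (-0.0120, 2.8360, 1.3160)
v + (F/m)dt = (-1.4448, -0.8576, 0.2016)
precession coupling ω×(Iω) = (0.0490, -0.0630, -0.0420)
(τ − ω×Iω)/I = (0.0786, 2.5300, 0.8100)
ω + α·dt = (1.5063, 0.9024, 0.7648)
Hamilton product q⊗(0,ω) = (0.4030299, -0.4432061, -0.5899141, -1.5884382)
q' = normalize(q + ½dt·q⊗(0,ω)) = (-0.6601, -0.4202, 0.5293, -0.3279)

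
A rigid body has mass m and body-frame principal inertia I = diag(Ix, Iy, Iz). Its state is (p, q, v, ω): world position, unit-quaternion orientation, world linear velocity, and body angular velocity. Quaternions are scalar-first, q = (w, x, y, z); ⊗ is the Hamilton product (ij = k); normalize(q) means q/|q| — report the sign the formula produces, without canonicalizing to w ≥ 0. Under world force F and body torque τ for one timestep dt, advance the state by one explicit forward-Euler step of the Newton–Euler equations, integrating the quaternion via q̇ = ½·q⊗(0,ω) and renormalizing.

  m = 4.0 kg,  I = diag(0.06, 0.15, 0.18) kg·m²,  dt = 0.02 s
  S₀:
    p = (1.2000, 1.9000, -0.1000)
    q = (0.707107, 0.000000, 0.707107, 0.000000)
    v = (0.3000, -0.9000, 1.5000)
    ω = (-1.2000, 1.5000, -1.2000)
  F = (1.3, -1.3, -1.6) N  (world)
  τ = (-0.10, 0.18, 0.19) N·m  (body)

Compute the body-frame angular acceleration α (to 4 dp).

α = (-0.7667, 2.3520, 1.9556)

gyro term ω×Iω = (-0.0540, -0.1728, -0.1620)
(τ − ω×Iω)/I = (-0.7667, 2.3520, 1.9556)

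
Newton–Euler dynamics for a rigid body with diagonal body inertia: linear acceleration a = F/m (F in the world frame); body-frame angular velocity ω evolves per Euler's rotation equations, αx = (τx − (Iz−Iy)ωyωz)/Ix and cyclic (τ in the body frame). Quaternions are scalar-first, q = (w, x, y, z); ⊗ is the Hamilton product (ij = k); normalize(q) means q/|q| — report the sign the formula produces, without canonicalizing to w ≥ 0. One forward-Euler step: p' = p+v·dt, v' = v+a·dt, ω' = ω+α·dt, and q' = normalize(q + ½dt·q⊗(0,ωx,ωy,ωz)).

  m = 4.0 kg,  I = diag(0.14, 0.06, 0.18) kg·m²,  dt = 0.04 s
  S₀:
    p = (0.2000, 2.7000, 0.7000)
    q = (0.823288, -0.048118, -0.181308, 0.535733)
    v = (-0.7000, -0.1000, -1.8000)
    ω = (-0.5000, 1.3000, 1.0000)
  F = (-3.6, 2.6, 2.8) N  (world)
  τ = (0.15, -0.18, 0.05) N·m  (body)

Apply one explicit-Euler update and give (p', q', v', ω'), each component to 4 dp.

α = I⁻¹(τ − ω×Iω) = (-0.0429, -3.3333, -0.0111)
new body rate ω' = (-0.5017, 1.1667, 0.9996)
Hamilton product q⊗(0,ω) = (-0.3240916, -1.2894049, 0.8505259, 0.6700806)
q + ½dt·q⊗(0,ω), renormalized = (0.8163, -0.0739, -0.1642, 0.5488)
a = F/m = (-0.9000, 0.6500, 0.7000)
p' = p + v·dt = (0.1720, 2.6960, 0.6280)
v' = v + a·dt = (-0.7360, -0.0740, -1.7720)

p' = (0.1720, 2.6960, 0.6280)
q' = (0.8163, -0.0739, -0.1642, 0.5488)
v' = (-0.7360, -0.0740, -1.7720)
ω' = (-0.5017, 1.1667, 0.9996)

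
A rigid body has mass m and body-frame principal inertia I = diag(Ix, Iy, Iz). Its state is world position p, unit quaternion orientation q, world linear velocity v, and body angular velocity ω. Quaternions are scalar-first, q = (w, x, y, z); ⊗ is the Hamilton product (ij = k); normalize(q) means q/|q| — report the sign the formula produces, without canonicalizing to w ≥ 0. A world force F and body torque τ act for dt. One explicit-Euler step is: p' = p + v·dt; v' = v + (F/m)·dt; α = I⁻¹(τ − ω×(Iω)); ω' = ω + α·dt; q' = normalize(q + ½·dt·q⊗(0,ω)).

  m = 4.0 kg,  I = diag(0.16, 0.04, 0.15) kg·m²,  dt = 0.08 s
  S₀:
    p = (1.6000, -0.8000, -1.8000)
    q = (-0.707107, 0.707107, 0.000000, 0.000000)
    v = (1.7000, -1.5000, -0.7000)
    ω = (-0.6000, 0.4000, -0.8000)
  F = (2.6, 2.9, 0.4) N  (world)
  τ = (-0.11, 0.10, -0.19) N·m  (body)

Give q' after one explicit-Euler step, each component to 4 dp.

q⊗(0,ω) = (0.4242642, 0.4242642, 0.2828428, 0.8485284)
q + ½dt·q⊗(0,ω), renormalized = (-0.6895, 0.7234, 0.0113, 0.0339)

q' = (-0.6895, 0.7234, 0.0113, 0.0339)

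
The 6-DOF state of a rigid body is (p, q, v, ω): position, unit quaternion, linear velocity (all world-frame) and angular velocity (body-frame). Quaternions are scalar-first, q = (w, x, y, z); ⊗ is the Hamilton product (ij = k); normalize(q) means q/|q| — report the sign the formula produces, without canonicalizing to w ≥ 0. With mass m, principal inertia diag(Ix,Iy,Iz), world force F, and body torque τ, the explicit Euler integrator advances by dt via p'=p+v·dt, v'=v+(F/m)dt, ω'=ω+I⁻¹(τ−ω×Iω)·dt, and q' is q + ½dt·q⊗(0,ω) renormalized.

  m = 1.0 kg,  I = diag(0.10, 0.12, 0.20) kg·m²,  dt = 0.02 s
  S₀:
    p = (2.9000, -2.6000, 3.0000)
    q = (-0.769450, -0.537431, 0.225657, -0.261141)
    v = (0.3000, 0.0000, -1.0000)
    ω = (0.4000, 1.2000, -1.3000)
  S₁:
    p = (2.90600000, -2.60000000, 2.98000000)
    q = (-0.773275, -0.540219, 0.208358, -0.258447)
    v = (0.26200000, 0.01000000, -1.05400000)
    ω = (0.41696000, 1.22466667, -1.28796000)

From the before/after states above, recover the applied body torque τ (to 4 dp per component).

rate change Δω = (0.01696000, 0.02466667, 0.01204000)
I·α + gyro = (-0.0400, 0.2000, 0.1300)

τ = (-0.0400, 0.2000, 0.1300)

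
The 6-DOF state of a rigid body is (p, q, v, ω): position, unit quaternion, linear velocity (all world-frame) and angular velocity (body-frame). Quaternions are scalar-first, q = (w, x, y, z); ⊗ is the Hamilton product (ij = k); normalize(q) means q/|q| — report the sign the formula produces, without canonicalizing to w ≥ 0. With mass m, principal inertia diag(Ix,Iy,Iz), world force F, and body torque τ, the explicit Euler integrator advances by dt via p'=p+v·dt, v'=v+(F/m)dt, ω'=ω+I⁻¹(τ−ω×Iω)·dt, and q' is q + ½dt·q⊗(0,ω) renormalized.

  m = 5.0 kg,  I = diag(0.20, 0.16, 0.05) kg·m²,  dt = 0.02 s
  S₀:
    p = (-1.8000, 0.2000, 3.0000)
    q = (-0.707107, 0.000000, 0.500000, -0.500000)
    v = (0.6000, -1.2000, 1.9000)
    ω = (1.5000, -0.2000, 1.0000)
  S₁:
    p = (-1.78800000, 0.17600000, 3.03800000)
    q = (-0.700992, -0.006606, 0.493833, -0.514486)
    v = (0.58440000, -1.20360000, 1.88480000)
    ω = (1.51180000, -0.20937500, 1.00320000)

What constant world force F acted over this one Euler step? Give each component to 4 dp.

velocity change Δv = (-0.01560000, -0.00360000, -0.01520000)
F = m·Δv/dt = (-3.9000, -0.9000, -3.8000)

F = (-3.9000, -0.9000, -3.8000)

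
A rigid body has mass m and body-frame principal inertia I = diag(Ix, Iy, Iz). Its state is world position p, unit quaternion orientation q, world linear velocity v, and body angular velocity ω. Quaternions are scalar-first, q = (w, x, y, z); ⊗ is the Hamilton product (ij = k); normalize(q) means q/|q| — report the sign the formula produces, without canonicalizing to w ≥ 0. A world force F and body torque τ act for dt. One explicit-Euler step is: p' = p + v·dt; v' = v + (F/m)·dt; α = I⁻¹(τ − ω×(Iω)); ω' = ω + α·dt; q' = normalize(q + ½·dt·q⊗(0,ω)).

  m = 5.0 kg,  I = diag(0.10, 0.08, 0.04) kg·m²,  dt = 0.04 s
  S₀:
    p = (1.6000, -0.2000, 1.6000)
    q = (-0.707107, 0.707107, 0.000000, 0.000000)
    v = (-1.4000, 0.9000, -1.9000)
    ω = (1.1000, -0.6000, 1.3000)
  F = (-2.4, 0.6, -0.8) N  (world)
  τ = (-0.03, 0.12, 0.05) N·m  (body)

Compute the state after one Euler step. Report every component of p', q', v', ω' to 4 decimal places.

linear accel F/m = (-0.4800, 0.1200, -0.1600)
new position p' = (1.5440, -0.1640, 1.5240)
v' = v + a·dt = (-1.4192, 0.9048, -1.9064)
angular accel α = (-0.6120, 0.4275, 0.9200)
new body rate ω' = (1.0755, -0.5829, 1.3368)
Hamilton product q⊗(0,ω) = (-0.7778177, -0.7778177, -0.4949749, -1.3435033)
q' = normalize(q + ½dt·q⊗(0,ω)) = (-0.7222, 0.6911, -0.0099, -0.0269)

p' = (1.5440, -0.1640, 1.5240)
q' = (-0.7222, 0.6911, -0.0099, -0.0269)
v' = (-1.4192, 0.9048, -1.9064)
ω' = (1.0755, -0.5829, 1.3368)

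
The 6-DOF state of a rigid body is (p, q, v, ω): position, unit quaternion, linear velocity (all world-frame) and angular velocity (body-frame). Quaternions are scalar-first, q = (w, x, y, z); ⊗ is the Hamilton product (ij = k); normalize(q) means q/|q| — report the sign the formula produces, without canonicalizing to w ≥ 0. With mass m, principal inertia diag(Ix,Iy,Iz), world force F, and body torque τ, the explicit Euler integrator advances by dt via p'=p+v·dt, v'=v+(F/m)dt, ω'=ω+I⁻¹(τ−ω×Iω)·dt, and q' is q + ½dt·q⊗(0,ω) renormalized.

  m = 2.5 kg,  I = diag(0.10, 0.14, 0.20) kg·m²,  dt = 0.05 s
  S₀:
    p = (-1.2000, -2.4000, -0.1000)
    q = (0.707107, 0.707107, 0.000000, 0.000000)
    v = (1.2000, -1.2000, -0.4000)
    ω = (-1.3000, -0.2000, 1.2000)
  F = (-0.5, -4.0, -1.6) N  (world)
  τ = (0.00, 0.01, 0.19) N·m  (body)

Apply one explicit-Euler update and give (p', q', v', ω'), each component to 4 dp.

p' = (-1.1400, -2.4600, -0.1200)
q' = (0.7294, 0.6834, -0.0247, 0.0177)
v' = (1.1900, -1.2800, -0.4320)
ω' = (-1.2928, -0.2521, 1.2449)

a = F/m = (-0.2000, -1.6000, -0.6400)
new position p' = (-1.1400, -2.4600, -0.1200)
v' = v + a·dt = (1.1900, -1.2800, -0.4320)
(τ − ω×Iω)/I = (0.1440, -1.0429, 0.8980)
ω + α·dt = (-1.2928, -0.2521, 1.2449)
q⊗(0,ω) = (0.9192391, -0.9192391, -0.9899498, 0.7071070)
updated quaternion q' = (0.7294, 0.6834, -0.0247, 0.0177)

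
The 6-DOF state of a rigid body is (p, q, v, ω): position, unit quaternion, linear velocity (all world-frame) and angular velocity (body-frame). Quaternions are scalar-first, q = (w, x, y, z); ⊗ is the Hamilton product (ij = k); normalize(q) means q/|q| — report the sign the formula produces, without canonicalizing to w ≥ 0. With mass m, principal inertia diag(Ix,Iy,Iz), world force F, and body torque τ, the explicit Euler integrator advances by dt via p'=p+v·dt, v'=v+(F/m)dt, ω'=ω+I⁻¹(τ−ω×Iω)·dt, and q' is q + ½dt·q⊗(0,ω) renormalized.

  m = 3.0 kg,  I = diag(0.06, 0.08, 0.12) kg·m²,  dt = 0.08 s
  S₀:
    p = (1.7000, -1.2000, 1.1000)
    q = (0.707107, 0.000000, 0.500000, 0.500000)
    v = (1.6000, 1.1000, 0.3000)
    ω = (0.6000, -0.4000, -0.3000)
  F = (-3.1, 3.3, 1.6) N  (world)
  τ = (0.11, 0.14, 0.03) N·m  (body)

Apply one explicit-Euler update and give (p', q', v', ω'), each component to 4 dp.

a = F/m = (-1.0333, 1.1000, 0.5333)
p + v·dt = (1.8280, -1.1120, 1.1240)
v' = v + a·dt = (1.5173, 1.1880, 0.3427)
precession coupling ω×(Iω) = (0.0048, 0.0108, -0.0048)
α = I⁻¹(τ − ω×Iω) = (1.7533, 1.6150, 0.2900)
ω + α·dt = (0.7403, -0.2708, -0.2768)
q⊗(0,ω) = (0.3500000, 0.4742642, 0.0171572, -0.5121321)
updated quaternion q' = (0.7208, 0.0190, 0.5004, 0.4793)

p' = (1.8280, -1.1120, 1.1240)
q' = (0.7208, 0.0190, 0.5004, 0.4793)
v' = (1.5173, 1.1880, 0.3427)
ω' = (0.7403, -0.2708, -0.2768)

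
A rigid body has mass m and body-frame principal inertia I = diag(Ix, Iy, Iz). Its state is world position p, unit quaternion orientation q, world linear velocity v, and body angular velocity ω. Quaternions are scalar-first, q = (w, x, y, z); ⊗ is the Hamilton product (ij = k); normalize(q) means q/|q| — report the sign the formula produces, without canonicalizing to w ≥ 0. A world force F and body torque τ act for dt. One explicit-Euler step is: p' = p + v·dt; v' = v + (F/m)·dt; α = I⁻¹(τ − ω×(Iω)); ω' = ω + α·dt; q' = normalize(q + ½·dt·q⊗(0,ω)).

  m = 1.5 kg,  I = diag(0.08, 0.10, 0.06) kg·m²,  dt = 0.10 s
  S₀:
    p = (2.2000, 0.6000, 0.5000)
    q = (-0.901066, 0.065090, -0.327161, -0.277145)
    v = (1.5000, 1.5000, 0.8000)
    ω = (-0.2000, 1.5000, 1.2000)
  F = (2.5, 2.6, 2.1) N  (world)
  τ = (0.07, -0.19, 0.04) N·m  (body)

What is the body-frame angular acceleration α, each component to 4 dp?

ω×(Iω) gyroscopic = (-0.0720, -0.0048, -0.0060)
angular accel α = (1.7750, -1.8520, 0.7667)

α = (1.7750, -1.8520, 0.7667)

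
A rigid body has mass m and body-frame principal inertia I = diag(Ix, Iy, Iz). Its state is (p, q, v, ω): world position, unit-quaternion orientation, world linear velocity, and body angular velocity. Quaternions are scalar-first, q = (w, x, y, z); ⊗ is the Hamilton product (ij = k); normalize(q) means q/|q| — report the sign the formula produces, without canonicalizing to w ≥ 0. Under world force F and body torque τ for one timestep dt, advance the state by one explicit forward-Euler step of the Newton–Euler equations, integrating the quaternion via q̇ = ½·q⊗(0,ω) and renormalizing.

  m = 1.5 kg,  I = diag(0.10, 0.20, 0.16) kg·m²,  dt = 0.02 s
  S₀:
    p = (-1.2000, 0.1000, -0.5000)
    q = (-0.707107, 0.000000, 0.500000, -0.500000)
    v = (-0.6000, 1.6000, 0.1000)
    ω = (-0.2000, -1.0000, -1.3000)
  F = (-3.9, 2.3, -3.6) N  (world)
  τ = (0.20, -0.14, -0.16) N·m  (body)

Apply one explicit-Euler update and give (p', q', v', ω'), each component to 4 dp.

p' = (-1.2120, 0.1320, -0.4980)
q' = (-0.7085, -0.0101, 0.5080, -0.4897)
v' = (-0.6520, 1.6307, 0.0520)
ω' = (-0.1496, -1.0124, -1.3225)

α = I⁻¹(τ − ω×Iω) = (2.5200, -0.6220, -1.1250)
ω + α·dt = (-0.1496, -1.0124, -1.3225)
2q̇ = q⊗(0,ω) = (-0.1500000, -1.0085786, 0.8071070, 1.0192391)
q' = normalize(q + ½dt·q⊗(0,ω)) = (-0.7085, -0.0101, 0.5080, -0.4897)
a = (-2.6000, 1.5333, -2.4000)
new position p' = (-1.2120, 0.1320, -0.4980)
new velocity v' = (-0.6520, 1.6307, 0.0520)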